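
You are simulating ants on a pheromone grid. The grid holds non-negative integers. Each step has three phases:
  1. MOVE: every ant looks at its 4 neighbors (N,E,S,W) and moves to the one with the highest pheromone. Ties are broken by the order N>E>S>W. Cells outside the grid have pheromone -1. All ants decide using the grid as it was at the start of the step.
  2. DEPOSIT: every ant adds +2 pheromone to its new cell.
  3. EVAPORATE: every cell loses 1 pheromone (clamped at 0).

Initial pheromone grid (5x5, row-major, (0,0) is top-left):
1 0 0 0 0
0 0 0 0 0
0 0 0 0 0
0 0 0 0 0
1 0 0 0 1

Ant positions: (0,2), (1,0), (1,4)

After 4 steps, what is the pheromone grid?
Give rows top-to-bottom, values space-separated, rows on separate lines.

After step 1: ants at (0,3),(0,0),(0,4)
  2 0 0 1 1
  0 0 0 0 0
  0 0 0 0 0
  0 0 0 0 0
  0 0 0 0 0
After step 2: ants at (0,4),(0,1),(0,3)
  1 1 0 2 2
  0 0 0 0 0
  0 0 0 0 0
  0 0 0 0 0
  0 0 0 0 0
After step 3: ants at (0,3),(0,0),(0,4)
  2 0 0 3 3
  0 0 0 0 0
  0 0 0 0 0
  0 0 0 0 0
  0 0 0 0 0
After step 4: ants at (0,4),(0,1),(0,3)
  1 1 0 4 4
  0 0 0 0 0
  0 0 0 0 0
  0 0 0 0 0
  0 0 0 0 0

1 1 0 4 4
0 0 0 0 0
0 0 0 0 0
0 0 0 0 0
0 0 0 0 0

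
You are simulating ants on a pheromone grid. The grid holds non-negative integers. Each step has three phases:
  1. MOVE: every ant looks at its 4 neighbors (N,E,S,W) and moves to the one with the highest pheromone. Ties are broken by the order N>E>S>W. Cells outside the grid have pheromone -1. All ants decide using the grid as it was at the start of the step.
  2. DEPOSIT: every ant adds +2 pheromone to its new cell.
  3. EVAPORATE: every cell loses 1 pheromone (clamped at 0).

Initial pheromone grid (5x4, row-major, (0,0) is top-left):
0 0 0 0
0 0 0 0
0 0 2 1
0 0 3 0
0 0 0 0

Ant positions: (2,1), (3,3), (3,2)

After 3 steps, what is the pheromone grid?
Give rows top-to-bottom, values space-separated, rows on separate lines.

After step 1: ants at (2,2),(3,2),(2,2)
  0 0 0 0
  0 0 0 0
  0 0 5 0
  0 0 4 0
  0 0 0 0
After step 2: ants at (3,2),(2,2),(3,2)
  0 0 0 0
  0 0 0 0
  0 0 6 0
  0 0 7 0
  0 0 0 0
After step 3: ants at (2,2),(3,2),(2,2)
  0 0 0 0
  0 0 0 0
  0 0 9 0
  0 0 8 0
  0 0 0 0

0 0 0 0
0 0 0 0
0 0 9 0
0 0 8 0
0 0 0 0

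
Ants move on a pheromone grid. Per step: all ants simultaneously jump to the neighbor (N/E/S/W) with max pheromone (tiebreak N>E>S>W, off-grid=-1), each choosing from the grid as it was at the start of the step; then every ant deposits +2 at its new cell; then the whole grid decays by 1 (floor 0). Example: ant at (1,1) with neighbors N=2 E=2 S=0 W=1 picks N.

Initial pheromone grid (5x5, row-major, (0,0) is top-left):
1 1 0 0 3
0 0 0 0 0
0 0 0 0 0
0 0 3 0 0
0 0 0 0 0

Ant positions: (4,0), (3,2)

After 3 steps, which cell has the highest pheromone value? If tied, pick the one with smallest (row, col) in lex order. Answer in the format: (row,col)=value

Step 1: ant0:(4,0)->N->(3,0) | ant1:(3,2)->N->(2,2)
  grid max=2 at (0,4)
Step 2: ant0:(3,0)->N->(2,0) | ant1:(2,2)->S->(3,2)
  grid max=3 at (3,2)
Step 3: ant0:(2,0)->N->(1,0) | ant1:(3,2)->N->(2,2)
  grid max=2 at (3,2)
Final grid:
  0 0 0 0 0
  1 0 0 0 0
  0 0 1 0 0
  0 0 2 0 0
  0 0 0 0 0
Max pheromone 2 at (3,2)

Answer: (3,2)=2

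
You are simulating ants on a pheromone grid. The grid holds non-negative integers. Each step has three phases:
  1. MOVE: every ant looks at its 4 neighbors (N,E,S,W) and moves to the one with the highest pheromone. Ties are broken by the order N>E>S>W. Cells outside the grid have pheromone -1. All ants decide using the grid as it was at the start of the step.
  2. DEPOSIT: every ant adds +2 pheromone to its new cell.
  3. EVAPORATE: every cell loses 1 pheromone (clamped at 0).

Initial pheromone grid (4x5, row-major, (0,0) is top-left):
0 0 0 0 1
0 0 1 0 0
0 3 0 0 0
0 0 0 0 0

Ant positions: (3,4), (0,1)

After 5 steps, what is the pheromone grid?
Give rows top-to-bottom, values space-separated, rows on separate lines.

After step 1: ants at (2,4),(0,2)
  0 0 1 0 0
  0 0 0 0 0
  0 2 0 0 1
  0 0 0 0 0
After step 2: ants at (1,4),(0,3)
  0 0 0 1 0
  0 0 0 0 1
  0 1 0 0 0
  0 0 0 0 0
After step 3: ants at (0,4),(0,4)
  0 0 0 0 3
  0 0 0 0 0
  0 0 0 0 0
  0 0 0 0 0
After step 4: ants at (1,4),(1,4)
  0 0 0 0 2
  0 0 0 0 3
  0 0 0 0 0
  0 0 0 0 0
After step 5: ants at (0,4),(0,4)
  0 0 0 0 5
  0 0 0 0 2
  0 0 0 0 0
  0 0 0 0 0

0 0 0 0 5
0 0 0 0 2
0 0 0 0 0
0 0 0 0 0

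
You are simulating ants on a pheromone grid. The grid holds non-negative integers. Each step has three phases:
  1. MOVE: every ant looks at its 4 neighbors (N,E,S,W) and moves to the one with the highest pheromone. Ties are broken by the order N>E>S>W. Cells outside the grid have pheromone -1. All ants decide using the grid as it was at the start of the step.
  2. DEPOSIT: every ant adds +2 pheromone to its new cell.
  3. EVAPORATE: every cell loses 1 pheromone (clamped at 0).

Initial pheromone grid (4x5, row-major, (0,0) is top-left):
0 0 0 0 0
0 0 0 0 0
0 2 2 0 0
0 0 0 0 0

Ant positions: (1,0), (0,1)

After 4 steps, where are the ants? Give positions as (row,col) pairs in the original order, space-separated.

Step 1: ant0:(1,0)->N->(0,0) | ant1:(0,1)->E->(0,2)
  grid max=1 at (0,0)
Step 2: ant0:(0,0)->E->(0,1) | ant1:(0,2)->E->(0,3)
  grid max=1 at (0,1)
Step 3: ant0:(0,1)->E->(0,2) | ant1:(0,3)->E->(0,4)
  grid max=1 at (0,2)
Step 4: ant0:(0,2)->E->(0,3) | ant1:(0,4)->S->(1,4)
  grid max=1 at (0,3)

(0,3) (1,4)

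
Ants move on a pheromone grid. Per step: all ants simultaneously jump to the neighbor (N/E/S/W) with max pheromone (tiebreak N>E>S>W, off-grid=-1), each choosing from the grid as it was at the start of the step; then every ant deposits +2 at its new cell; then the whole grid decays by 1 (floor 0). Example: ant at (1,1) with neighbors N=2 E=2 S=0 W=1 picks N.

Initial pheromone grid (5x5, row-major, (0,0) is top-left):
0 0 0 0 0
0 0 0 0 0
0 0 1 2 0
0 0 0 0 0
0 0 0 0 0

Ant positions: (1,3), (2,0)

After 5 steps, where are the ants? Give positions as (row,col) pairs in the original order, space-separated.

Step 1: ant0:(1,3)->S->(2,3) | ant1:(2,0)->N->(1,0)
  grid max=3 at (2,3)
Step 2: ant0:(2,3)->N->(1,3) | ant1:(1,0)->N->(0,0)
  grid max=2 at (2,3)
Step 3: ant0:(1,3)->S->(2,3) | ant1:(0,0)->E->(0,1)
  grid max=3 at (2,3)
Step 4: ant0:(2,3)->N->(1,3) | ant1:(0,1)->E->(0,2)
  grid max=2 at (2,3)
Step 5: ant0:(1,3)->S->(2,3) | ant1:(0,2)->E->(0,3)
  grid max=3 at (2,3)

(2,3) (0,3)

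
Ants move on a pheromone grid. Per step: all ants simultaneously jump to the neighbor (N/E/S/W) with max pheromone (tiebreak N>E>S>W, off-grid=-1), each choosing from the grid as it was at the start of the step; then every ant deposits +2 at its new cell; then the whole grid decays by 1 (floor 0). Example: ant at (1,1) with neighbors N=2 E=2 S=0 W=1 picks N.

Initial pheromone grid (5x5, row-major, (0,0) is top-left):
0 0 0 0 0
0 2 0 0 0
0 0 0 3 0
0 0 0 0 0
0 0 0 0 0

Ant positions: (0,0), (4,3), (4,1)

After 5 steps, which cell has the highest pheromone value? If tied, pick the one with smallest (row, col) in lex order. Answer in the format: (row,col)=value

Answer: (1,1)=5

Derivation:
Step 1: ant0:(0,0)->E->(0,1) | ant1:(4,3)->N->(3,3) | ant2:(4,1)->N->(3,1)
  grid max=2 at (2,3)
Step 2: ant0:(0,1)->S->(1,1) | ant1:(3,3)->N->(2,3) | ant2:(3,1)->N->(2,1)
  grid max=3 at (2,3)
Step 3: ant0:(1,1)->S->(2,1) | ant1:(2,3)->N->(1,3) | ant2:(2,1)->N->(1,1)
  grid max=3 at (1,1)
Step 4: ant0:(2,1)->N->(1,1) | ant1:(1,3)->S->(2,3) | ant2:(1,1)->S->(2,1)
  grid max=4 at (1,1)
Step 5: ant0:(1,1)->S->(2,1) | ant1:(2,3)->N->(1,3) | ant2:(2,1)->N->(1,1)
  grid max=5 at (1,1)
Final grid:
  0 0 0 0 0
  0 5 0 1 0
  0 4 0 2 0
  0 0 0 0 0
  0 0 0 0 0
Max pheromone 5 at (1,1)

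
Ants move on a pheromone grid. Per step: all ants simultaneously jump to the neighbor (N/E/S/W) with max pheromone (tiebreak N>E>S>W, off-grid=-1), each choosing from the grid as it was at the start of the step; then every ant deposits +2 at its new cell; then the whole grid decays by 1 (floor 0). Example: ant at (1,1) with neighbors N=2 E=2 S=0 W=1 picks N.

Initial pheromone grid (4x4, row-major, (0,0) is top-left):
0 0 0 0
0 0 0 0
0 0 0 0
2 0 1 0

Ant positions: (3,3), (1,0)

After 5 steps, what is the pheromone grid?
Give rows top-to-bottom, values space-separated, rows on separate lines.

After step 1: ants at (3,2),(0,0)
  1 0 0 0
  0 0 0 0
  0 0 0 0
  1 0 2 0
After step 2: ants at (2,2),(0,1)
  0 1 0 0
  0 0 0 0
  0 0 1 0
  0 0 1 0
After step 3: ants at (3,2),(0,2)
  0 0 1 0
  0 0 0 0
  0 0 0 0
  0 0 2 0
After step 4: ants at (2,2),(0,3)
  0 0 0 1
  0 0 0 0
  0 0 1 0
  0 0 1 0
After step 5: ants at (3,2),(1,3)
  0 0 0 0
  0 0 0 1
  0 0 0 0
  0 0 2 0

0 0 0 0
0 0 0 1
0 0 0 0
0 0 2 0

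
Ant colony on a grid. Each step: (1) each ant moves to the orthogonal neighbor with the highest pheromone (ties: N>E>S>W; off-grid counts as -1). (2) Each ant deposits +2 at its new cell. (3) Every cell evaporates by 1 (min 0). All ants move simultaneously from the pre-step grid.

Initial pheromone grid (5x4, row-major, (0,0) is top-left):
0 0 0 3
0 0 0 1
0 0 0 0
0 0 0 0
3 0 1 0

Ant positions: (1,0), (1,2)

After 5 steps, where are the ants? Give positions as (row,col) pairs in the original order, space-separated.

Step 1: ant0:(1,0)->N->(0,0) | ant1:(1,2)->E->(1,3)
  grid max=2 at (0,3)
Step 2: ant0:(0,0)->E->(0,1) | ant1:(1,3)->N->(0,3)
  grid max=3 at (0,3)
Step 3: ant0:(0,1)->E->(0,2) | ant1:(0,3)->S->(1,3)
  grid max=2 at (0,3)
Step 4: ant0:(0,2)->E->(0,3) | ant1:(1,3)->N->(0,3)
  grid max=5 at (0,3)
Step 5: ant0:(0,3)->S->(1,3) | ant1:(0,3)->S->(1,3)
  grid max=4 at (0,3)

(1,3) (1,3)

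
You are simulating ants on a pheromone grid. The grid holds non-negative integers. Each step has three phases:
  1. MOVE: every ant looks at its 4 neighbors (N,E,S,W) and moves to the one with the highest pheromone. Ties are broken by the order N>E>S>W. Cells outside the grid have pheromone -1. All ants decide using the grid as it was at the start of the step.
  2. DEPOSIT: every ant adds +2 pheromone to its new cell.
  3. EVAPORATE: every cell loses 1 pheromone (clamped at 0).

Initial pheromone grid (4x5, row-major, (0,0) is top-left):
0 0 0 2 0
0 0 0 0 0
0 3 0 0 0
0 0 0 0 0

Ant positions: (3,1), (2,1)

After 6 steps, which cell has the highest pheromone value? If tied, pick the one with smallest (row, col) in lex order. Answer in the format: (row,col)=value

Answer: (2,1)=9

Derivation:
Step 1: ant0:(3,1)->N->(2,1) | ant1:(2,1)->N->(1,1)
  grid max=4 at (2,1)
Step 2: ant0:(2,1)->N->(1,1) | ant1:(1,1)->S->(2,1)
  grid max=5 at (2,1)
Step 3: ant0:(1,1)->S->(2,1) | ant1:(2,1)->N->(1,1)
  grid max=6 at (2,1)
Step 4: ant0:(2,1)->N->(1,1) | ant1:(1,1)->S->(2,1)
  grid max=7 at (2,1)
Step 5: ant0:(1,1)->S->(2,1) | ant1:(2,1)->N->(1,1)
  grid max=8 at (2,1)
Step 6: ant0:(2,1)->N->(1,1) | ant1:(1,1)->S->(2,1)
  grid max=9 at (2,1)
Final grid:
  0 0 0 0 0
  0 6 0 0 0
  0 9 0 0 0
  0 0 0 0 0
Max pheromone 9 at (2,1)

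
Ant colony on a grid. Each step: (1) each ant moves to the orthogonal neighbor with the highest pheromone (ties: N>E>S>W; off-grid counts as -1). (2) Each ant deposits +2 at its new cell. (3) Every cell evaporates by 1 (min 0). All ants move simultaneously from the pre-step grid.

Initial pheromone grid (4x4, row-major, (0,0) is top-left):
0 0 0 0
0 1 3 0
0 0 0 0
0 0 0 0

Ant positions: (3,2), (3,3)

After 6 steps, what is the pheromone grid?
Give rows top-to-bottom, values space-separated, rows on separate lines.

After step 1: ants at (2,2),(2,3)
  0 0 0 0
  0 0 2 0
  0 0 1 1
  0 0 0 0
After step 2: ants at (1,2),(2,2)
  0 0 0 0
  0 0 3 0
  0 0 2 0
  0 0 0 0
After step 3: ants at (2,2),(1,2)
  0 0 0 0
  0 0 4 0
  0 0 3 0
  0 0 0 0
After step 4: ants at (1,2),(2,2)
  0 0 0 0
  0 0 5 0
  0 0 4 0
  0 0 0 0
After step 5: ants at (2,2),(1,2)
  0 0 0 0
  0 0 6 0
  0 0 5 0
  0 0 0 0
After step 6: ants at (1,2),(2,2)
  0 0 0 0
  0 0 7 0
  0 0 6 0
  0 0 0 0

0 0 0 0
0 0 7 0
0 0 6 0
0 0 0 0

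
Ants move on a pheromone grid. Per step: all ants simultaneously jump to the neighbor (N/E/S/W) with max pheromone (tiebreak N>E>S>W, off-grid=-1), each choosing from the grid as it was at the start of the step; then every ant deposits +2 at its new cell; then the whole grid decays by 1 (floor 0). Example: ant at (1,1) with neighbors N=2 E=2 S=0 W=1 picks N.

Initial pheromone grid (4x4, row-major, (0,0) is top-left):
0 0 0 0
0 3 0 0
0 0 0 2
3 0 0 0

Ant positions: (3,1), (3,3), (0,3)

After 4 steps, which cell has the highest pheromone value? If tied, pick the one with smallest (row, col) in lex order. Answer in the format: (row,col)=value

Step 1: ant0:(3,1)->W->(3,0) | ant1:(3,3)->N->(2,3) | ant2:(0,3)->S->(1,3)
  grid max=4 at (3,0)
Step 2: ant0:(3,0)->N->(2,0) | ant1:(2,3)->N->(1,3) | ant2:(1,3)->S->(2,3)
  grid max=4 at (2,3)
Step 3: ant0:(2,0)->S->(3,0) | ant1:(1,3)->S->(2,3) | ant2:(2,3)->N->(1,3)
  grid max=5 at (2,3)
Step 4: ant0:(3,0)->N->(2,0) | ant1:(2,3)->N->(1,3) | ant2:(1,3)->S->(2,3)
  grid max=6 at (2,3)
Final grid:
  0 0 0 0
  0 0 0 4
  1 0 0 6
  3 0 0 0
Max pheromone 6 at (2,3)

Answer: (2,3)=6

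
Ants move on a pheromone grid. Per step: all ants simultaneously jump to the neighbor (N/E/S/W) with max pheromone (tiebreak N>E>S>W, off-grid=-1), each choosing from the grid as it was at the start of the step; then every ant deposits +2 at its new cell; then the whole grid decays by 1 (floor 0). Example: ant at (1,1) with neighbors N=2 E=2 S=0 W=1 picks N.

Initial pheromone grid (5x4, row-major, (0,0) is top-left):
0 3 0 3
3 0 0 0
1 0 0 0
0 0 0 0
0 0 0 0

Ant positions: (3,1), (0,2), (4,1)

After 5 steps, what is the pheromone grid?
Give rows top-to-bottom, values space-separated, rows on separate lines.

After step 1: ants at (2,1),(0,3),(3,1)
  0 2 0 4
  2 0 0 0
  0 1 0 0
  0 1 0 0
  0 0 0 0
After step 2: ants at (3,1),(1,3),(2,1)
  0 1 0 3
  1 0 0 1
  0 2 0 0
  0 2 0 0
  0 0 0 0
After step 3: ants at (2,1),(0,3),(3,1)
  0 0 0 4
  0 0 0 0
  0 3 0 0
  0 3 0 0
  0 0 0 0
After step 4: ants at (3,1),(1,3),(2,1)
  0 0 0 3
  0 0 0 1
  0 4 0 0
  0 4 0 0
  0 0 0 0
After step 5: ants at (2,1),(0,3),(3,1)
  0 0 0 4
  0 0 0 0
  0 5 0 0
  0 5 0 0
  0 0 0 0

0 0 0 4
0 0 0 0
0 5 0 0
0 5 0 0
0 0 0 0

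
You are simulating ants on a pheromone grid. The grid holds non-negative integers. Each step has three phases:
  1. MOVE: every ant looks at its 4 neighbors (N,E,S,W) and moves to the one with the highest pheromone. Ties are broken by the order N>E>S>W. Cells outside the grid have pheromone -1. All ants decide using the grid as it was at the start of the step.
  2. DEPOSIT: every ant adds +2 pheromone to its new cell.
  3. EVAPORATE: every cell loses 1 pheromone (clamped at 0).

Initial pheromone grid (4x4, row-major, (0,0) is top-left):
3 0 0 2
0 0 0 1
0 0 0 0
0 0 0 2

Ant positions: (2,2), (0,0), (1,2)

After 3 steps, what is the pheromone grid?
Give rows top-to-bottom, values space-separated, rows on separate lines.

After step 1: ants at (1,2),(0,1),(1,3)
  2 1 0 1
  0 0 1 2
  0 0 0 0
  0 0 0 1
After step 2: ants at (1,3),(0,0),(0,3)
  3 0 0 2
  0 0 0 3
  0 0 0 0
  0 0 0 0
After step 3: ants at (0,3),(0,1),(1,3)
  2 1 0 3
  0 0 0 4
  0 0 0 0
  0 0 0 0

2 1 0 3
0 0 0 4
0 0 0 0
0 0 0 0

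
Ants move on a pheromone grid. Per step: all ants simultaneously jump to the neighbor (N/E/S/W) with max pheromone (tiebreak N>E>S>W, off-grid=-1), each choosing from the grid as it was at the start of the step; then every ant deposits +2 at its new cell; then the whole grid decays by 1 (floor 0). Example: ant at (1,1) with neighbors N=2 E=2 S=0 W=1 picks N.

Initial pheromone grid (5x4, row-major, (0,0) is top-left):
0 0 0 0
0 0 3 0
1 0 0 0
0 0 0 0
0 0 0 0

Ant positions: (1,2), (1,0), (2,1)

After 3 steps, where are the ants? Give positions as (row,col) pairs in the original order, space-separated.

Step 1: ant0:(1,2)->N->(0,2) | ant1:(1,0)->S->(2,0) | ant2:(2,1)->W->(2,0)
  grid max=4 at (2,0)
Step 2: ant0:(0,2)->S->(1,2) | ant1:(2,0)->N->(1,0) | ant2:(2,0)->N->(1,0)
  grid max=3 at (1,0)
Step 3: ant0:(1,2)->N->(0,2) | ant1:(1,0)->S->(2,0) | ant2:(1,0)->S->(2,0)
  grid max=6 at (2,0)

(0,2) (2,0) (2,0)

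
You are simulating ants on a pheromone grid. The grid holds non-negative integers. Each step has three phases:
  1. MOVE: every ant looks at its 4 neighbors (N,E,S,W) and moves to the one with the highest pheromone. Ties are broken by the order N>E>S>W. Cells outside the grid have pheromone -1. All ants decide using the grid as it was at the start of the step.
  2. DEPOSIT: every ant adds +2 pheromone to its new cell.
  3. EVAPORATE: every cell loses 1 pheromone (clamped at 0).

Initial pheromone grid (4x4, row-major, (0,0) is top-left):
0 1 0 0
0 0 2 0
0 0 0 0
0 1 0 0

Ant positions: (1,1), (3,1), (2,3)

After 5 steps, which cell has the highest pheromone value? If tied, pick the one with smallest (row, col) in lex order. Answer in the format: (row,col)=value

Step 1: ant0:(1,1)->E->(1,2) | ant1:(3,1)->N->(2,1) | ant2:(2,3)->N->(1,3)
  grid max=3 at (1,2)
Step 2: ant0:(1,2)->E->(1,3) | ant1:(2,1)->N->(1,1) | ant2:(1,3)->W->(1,2)
  grid max=4 at (1,2)
Step 3: ant0:(1,3)->W->(1,2) | ant1:(1,1)->E->(1,2) | ant2:(1,2)->E->(1,3)
  grid max=7 at (1,2)
Step 4: ant0:(1,2)->E->(1,3) | ant1:(1,2)->E->(1,3) | ant2:(1,3)->W->(1,2)
  grid max=8 at (1,2)
Step 5: ant0:(1,3)->W->(1,2) | ant1:(1,3)->W->(1,2) | ant2:(1,2)->E->(1,3)
  grid max=11 at (1,2)
Final grid:
  0 0 0 0
  0 0 11 7
  0 0 0 0
  0 0 0 0
Max pheromone 11 at (1,2)

Answer: (1,2)=11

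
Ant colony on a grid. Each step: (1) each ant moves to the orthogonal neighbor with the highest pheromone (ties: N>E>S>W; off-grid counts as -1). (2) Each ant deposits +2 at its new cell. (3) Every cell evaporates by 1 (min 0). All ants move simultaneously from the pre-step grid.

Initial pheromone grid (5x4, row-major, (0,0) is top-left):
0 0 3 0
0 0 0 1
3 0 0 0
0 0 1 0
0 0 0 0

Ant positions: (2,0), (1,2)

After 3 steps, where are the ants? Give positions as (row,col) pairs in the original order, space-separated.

Step 1: ant0:(2,0)->N->(1,0) | ant1:(1,2)->N->(0,2)
  grid max=4 at (0,2)
Step 2: ant0:(1,0)->S->(2,0) | ant1:(0,2)->E->(0,3)
  grid max=3 at (0,2)
Step 3: ant0:(2,0)->N->(1,0) | ant1:(0,3)->W->(0,2)
  grid max=4 at (0,2)

(1,0) (0,2)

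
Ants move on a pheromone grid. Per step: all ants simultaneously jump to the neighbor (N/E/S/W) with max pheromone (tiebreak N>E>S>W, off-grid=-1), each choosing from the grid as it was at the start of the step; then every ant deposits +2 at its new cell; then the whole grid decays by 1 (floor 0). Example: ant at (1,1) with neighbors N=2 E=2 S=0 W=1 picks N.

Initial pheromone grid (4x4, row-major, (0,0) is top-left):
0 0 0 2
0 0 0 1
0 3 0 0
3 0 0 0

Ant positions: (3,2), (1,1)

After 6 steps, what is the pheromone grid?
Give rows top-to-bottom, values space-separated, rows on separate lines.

After step 1: ants at (2,2),(2,1)
  0 0 0 1
  0 0 0 0
  0 4 1 0
  2 0 0 0
After step 2: ants at (2,1),(2,2)
  0 0 0 0
  0 0 0 0
  0 5 2 0
  1 0 0 0
After step 3: ants at (2,2),(2,1)
  0 0 0 0
  0 0 0 0
  0 6 3 0
  0 0 0 0
After step 4: ants at (2,1),(2,2)
  0 0 0 0
  0 0 0 0
  0 7 4 0
  0 0 0 0
After step 5: ants at (2,2),(2,1)
  0 0 0 0
  0 0 0 0
  0 8 5 0
  0 0 0 0
After step 6: ants at (2,1),(2,2)
  0 0 0 0
  0 0 0 0
  0 9 6 0
  0 0 0 0

0 0 0 0
0 0 0 0
0 9 6 0
0 0 0 0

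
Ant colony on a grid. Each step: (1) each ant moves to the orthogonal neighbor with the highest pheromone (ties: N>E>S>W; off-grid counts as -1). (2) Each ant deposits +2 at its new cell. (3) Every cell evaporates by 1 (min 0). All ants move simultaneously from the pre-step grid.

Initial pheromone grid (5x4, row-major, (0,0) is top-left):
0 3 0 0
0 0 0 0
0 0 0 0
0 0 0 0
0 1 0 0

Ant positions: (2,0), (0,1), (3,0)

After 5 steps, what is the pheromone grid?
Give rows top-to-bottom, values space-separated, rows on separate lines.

After step 1: ants at (1,0),(0,2),(2,0)
  0 2 1 0
  1 0 0 0
  1 0 0 0
  0 0 0 0
  0 0 0 0
After step 2: ants at (2,0),(0,1),(1,0)
  0 3 0 0
  2 0 0 0
  2 0 0 0
  0 0 0 0
  0 0 0 0
After step 3: ants at (1,0),(0,2),(2,0)
  0 2 1 0
  3 0 0 0
  3 0 0 0
  0 0 0 0
  0 0 0 0
After step 4: ants at (2,0),(0,1),(1,0)
  0 3 0 0
  4 0 0 0
  4 0 0 0
  0 0 0 0
  0 0 0 0
After step 5: ants at (1,0),(0,2),(2,0)
  0 2 1 0
  5 0 0 0
  5 0 0 0
  0 0 0 0
  0 0 0 0

0 2 1 0
5 0 0 0
5 0 0 0
0 0 0 0
0 0 0 0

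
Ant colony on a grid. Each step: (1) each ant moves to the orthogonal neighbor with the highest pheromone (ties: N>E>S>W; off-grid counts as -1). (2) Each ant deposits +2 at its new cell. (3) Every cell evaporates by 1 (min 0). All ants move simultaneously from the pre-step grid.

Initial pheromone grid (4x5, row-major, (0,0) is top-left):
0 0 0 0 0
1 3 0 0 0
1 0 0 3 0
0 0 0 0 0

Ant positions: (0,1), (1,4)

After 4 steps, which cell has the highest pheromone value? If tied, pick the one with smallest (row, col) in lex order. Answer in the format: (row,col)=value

Step 1: ant0:(0,1)->S->(1,1) | ant1:(1,4)->N->(0,4)
  grid max=4 at (1,1)
Step 2: ant0:(1,1)->N->(0,1) | ant1:(0,4)->S->(1,4)
  grid max=3 at (1,1)
Step 3: ant0:(0,1)->S->(1,1) | ant1:(1,4)->N->(0,4)
  grid max=4 at (1,1)
Step 4: ant0:(1,1)->N->(0,1) | ant1:(0,4)->S->(1,4)
  grid max=3 at (1,1)
Final grid:
  0 1 0 0 0
  0 3 0 0 1
  0 0 0 0 0
  0 0 0 0 0
Max pheromone 3 at (1,1)

Answer: (1,1)=3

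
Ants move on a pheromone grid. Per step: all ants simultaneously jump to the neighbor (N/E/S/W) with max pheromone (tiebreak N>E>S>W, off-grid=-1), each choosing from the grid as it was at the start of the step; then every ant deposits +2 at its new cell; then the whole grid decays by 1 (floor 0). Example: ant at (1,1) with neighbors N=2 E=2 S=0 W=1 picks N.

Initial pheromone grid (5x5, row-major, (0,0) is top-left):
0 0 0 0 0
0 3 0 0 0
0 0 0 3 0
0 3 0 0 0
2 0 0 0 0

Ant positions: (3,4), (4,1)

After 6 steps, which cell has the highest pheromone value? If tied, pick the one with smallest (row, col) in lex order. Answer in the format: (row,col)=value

Answer: (2,3)=3

Derivation:
Step 1: ant0:(3,4)->N->(2,4) | ant1:(4,1)->N->(3,1)
  grid max=4 at (3,1)
Step 2: ant0:(2,4)->W->(2,3) | ant1:(3,1)->N->(2,1)
  grid max=3 at (2,3)
Step 3: ant0:(2,3)->N->(1,3) | ant1:(2,1)->S->(3,1)
  grid max=4 at (3,1)
Step 4: ant0:(1,3)->S->(2,3) | ant1:(3,1)->N->(2,1)
  grid max=3 at (2,3)
Step 5: ant0:(2,3)->N->(1,3) | ant1:(2,1)->S->(3,1)
  grid max=4 at (3,1)
Step 6: ant0:(1,3)->S->(2,3) | ant1:(3,1)->N->(2,1)
  grid max=3 at (2,3)
Final grid:
  0 0 0 0 0
  0 0 0 0 0
  0 1 0 3 0
  0 3 0 0 0
  0 0 0 0 0
Max pheromone 3 at (2,3)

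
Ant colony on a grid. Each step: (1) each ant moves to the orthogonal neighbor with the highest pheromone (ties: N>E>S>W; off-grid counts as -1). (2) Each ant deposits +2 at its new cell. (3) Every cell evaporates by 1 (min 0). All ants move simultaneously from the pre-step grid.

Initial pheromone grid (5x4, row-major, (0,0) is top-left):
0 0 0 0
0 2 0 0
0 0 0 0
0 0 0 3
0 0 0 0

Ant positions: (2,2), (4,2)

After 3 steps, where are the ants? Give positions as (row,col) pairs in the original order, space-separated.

Step 1: ant0:(2,2)->N->(1,2) | ant1:(4,2)->N->(3,2)
  grid max=2 at (3,3)
Step 2: ant0:(1,2)->W->(1,1) | ant1:(3,2)->E->(3,3)
  grid max=3 at (3,3)
Step 3: ant0:(1,1)->N->(0,1) | ant1:(3,3)->N->(2,3)
  grid max=2 at (3,3)

(0,1) (2,3)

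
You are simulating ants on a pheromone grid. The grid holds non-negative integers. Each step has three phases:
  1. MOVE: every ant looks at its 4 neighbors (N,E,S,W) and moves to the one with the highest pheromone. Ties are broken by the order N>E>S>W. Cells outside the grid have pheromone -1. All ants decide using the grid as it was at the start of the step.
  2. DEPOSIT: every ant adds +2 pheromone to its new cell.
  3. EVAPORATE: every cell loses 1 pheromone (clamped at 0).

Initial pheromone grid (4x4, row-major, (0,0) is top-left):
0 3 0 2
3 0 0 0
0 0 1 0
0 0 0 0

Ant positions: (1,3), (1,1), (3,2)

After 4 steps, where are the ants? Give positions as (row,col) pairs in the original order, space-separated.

Step 1: ant0:(1,3)->N->(0,3) | ant1:(1,1)->N->(0,1) | ant2:(3,2)->N->(2,2)
  grid max=4 at (0,1)
Step 2: ant0:(0,3)->S->(1,3) | ant1:(0,1)->E->(0,2) | ant2:(2,2)->N->(1,2)
  grid max=3 at (0,1)
Step 3: ant0:(1,3)->N->(0,3) | ant1:(0,2)->W->(0,1) | ant2:(1,2)->N->(0,2)
  grid max=4 at (0,1)
Step 4: ant0:(0,3)->W->(0,2) | ant1:(0,1)->E->(0,2) | ant2:(0,2)->W->(0,1)
  grid max=5 at (0,1)

(0,2) (0,2) (0,1)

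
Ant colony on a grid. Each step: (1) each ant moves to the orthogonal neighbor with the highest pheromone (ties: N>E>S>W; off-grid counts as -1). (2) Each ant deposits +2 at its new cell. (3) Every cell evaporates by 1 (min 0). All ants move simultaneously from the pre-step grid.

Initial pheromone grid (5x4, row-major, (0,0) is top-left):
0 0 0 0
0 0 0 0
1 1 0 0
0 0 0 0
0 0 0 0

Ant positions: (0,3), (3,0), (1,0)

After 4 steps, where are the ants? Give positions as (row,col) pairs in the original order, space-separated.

Step 1: ant0:(0,3)->S->(1,3) | ant1:(3,0)->N->(2,0) | ant2:(1,0)->S->(2,0)
  grid max=4 at (2,0)
Step 2: ant0:(1,3)->N->(0,3) | ant1:(2,0)->N->(1,0) | ant2:(2,0)->N->(1,0)
  grid max=3 at (1,0)
Step 3: ant0:(0,3)->S->(1,3) | ant1:(1,0)->S->(2,0) | ant2:(1,0)->S->(2,0)
  grid max=6 at (2,0)
Step 4: ant0:(1,3)->N->(0,3) | ant1:(2,0)->N->(1,0) | ant2:(2,0)->N->(1,0)
  grid max=5 at (1,0)

(0,3) (1,0) (1,0)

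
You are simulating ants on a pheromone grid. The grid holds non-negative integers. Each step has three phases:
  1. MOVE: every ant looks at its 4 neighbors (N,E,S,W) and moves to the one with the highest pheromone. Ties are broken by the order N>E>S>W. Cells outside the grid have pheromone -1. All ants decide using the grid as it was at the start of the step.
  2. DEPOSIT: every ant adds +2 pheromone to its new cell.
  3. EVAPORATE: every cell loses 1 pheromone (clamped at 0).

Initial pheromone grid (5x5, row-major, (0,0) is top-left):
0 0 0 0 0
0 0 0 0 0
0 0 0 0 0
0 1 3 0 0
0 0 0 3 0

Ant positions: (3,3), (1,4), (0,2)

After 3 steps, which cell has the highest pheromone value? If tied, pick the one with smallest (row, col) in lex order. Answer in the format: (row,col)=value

Answer: (4,3)=4

Derivation:
Step 1: ant0:(3,3)->S->(4,3) | ant1:(1,4)->N->(0,4) | ant2:(0,2)->E->(0,3)
  grid max=4 at (4,3)
Step 2: ant0:(4,3)->N->(3,3) | ant1:(0,4)->W->(0,3) | ant2:(0,3)->E->(0,4)
  grid max=3 at (4,3)
Step 3: ant0:(3,3)->S->(4,3) | ant1:(0,3)->E->(0,4) | ant2:(0,4)->W->(0,3)
  grid max=4 at (4,3)
Final grid:
  0 0 0 3 3
  0 0 0 0 0
  0 0 0 0 0
  0 0 0 0 0
  0 0 0 4 0
Max pheromone 4 at (4,3)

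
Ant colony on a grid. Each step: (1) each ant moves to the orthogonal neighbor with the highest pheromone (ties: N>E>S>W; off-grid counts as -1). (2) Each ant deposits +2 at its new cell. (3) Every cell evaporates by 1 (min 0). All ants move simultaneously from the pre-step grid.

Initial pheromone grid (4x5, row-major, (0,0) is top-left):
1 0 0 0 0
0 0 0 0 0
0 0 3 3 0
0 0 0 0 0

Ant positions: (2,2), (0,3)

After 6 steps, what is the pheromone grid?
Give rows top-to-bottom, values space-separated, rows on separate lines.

After step 1: ants at (2,3),(0,4)
  0 0 0 0 1
  0 0 0 0 0
  0 0 2 4 0
  0 0 0 0 0
After step 2: ants at (2,2),(1,4)
  0 0 0 0 0
  0 0 0 0 1
  0 0 3 3 0
  0 0 0 0 0
After step 3: ants at (2,3),(0,4)
  0 0 0 0 1
  0 0 0 0 0
  0 0 2 4 0
  0 0 0 0 0
After step 4: ants at (2,2),(1,4)
  0 0 0 0 0
  0 0 0 0 1
  0 0 3 3 0
  0 0 0 0 0
After step 5: ants at (2,3),(0,4)
  0 0 0 0 1
  0 0 0 0 0
  0 0 2 4 0
  0 0 0 0 0
After step 6: ants at (2,2),(1,4)
  0 0 0 0 0
  0 0 0 0 1
  0 0 3 3 0
  0 0 0 0 0

0 0 0 0 0
0 0 0 0 1
0 0 3 3 0
0 0 0 0 0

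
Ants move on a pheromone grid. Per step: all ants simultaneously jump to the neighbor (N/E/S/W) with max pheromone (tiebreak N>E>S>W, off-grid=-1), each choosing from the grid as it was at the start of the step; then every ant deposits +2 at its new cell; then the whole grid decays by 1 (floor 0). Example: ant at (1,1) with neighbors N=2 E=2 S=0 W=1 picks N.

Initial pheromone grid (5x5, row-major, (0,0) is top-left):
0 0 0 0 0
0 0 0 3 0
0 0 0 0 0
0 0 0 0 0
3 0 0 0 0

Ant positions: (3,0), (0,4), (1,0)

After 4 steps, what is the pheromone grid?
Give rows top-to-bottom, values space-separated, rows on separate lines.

After step 1: ants at (4,0),(1,4),(0,0)
  1 0 0 0 0
  0 0 0 2 1
  0 0 0 0 0
  0 0 0 0 0
  4 0 0 0 0
After step 2: ants at (3,0),(1,3),(0,1)
  0 1 0 0 0
  0 0 0 3 0
  0 0 0 0 0
  1 0 0 0 0
  3 0 0 0 0
After step 3: ants at (4,0),(0,3),(0,2)
  0 0 1 1 0
  0 0 0 2 0
  0 0 0 0 0
  0 0 0 0 0
  4 0 0 0 0
After step 4: ants at (3,0),(1,3),(0,3)
  0 0 0 2 0
  0 0 0 3 0
  0 0 0 0 0
  1 0 0 0 0
  3 0 0 0 0

0 0 0 2 0
0 0 0 3 0
0 0 0 0 0
1 0 0 0 0
3 0 0 0 0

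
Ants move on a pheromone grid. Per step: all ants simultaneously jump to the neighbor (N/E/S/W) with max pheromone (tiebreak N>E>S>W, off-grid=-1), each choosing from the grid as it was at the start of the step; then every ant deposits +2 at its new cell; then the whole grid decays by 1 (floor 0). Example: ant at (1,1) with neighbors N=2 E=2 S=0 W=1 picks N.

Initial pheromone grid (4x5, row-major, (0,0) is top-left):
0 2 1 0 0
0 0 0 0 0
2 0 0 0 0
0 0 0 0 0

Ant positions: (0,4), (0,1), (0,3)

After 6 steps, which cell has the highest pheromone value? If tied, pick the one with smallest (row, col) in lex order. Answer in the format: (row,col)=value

Answer: (0,1)=8

Derivation:
Step 1: ant0:(0,4)->S->(1,4) | ant1:(0,1)->E->(0,2) | ant2:(0,3)->W->(0,2)
  grid max=4 at (0,2)
Step 2: ant0:(1,4)->N->(0,4) | ant1:(0,2)->W->(0,1) | ant2:(0,2)->W->(0,1)
  grid max=4 at (0,1)
Step 3: ant0:(0,4)->S->(1,4) | ant1:(0,1)->E->(0,2) | ant2:(0,1)->E->(0,2)
  grid max=6 at (0,2)
Step 4: ant0:(1,4)->N->(0,4) | ant1:(0,2)->W->(0,1) | ant2:(0,2)->W->(0,1)
  grid max=6 at (0,1)
Step 5: ant0:(0,4)->S->(1,4) | ant1:(0,1)->E->(0,2) | ant2:(0,1)->E->(0,2)
  grid max=8 at (0,2)
Step 6: ant0:(1,4)->N->(0,4) | ant1:(0,2)->W->(0,1) | ant2:(0,2)->W->(0,1)
  grid max=8 at (0,1)
Final grid:
  0 8 7 0 1
  0 0 0 0 0
  0 0 0 0 0
  0 0 0 0 0
Max pheromone 8 at (0,1)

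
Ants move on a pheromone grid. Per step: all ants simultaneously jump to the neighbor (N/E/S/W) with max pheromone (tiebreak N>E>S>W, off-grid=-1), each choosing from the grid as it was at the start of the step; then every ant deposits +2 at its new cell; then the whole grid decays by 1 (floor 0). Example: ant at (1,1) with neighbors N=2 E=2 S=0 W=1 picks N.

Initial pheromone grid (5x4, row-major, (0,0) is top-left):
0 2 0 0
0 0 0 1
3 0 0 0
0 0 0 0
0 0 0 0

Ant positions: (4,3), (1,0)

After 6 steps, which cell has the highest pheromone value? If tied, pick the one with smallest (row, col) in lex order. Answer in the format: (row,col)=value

Answer: (2,0)=3

Derivation:
Step 1: ant0:(4,3)->N->(3,3) | ant1:(1,0)->S->(2,0)
  grid max=4 at (2,0)
Step 2: ant0:(3,3)->N->(2,3) | ant1:(2,0)->N->(1,0)
  grid max=3 at (2,0)
Step 3: ant0:(2,3)->N->(1,3) | ant1:(1,0)->S->(2,0)
  grid max=4 at (2,0)
Step 4: ant0:(1,3)->N->(0,3) | ant1:(2,0)->N->(1,0)
  grid max=3 at (2,0)
Step 5: ant0:(0,3)->S->(1,3) | ant1:(1,0)->S->(2,0)
  grid max=4 at (2,0)
Step 6: ant0:(1,3)->N->(0,3) | ant1:(2,0)->N->(1,0)
  grid max=3 at (2,0)
Final grid:
  0 0 0 1
  1 0 0 0
  3 0 0 0
  0 0 0 0
  0 0 0 0
Max pheromone 3 at (2,0)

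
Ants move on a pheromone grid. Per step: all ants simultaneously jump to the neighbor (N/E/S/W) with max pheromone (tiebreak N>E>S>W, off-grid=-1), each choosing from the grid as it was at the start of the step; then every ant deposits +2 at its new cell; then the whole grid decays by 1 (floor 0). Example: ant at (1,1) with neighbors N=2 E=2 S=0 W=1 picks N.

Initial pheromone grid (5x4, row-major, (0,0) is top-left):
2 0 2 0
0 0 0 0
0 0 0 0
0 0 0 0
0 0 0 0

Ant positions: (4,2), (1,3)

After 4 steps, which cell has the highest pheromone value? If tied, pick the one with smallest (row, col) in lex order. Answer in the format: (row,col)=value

Step 1: ant0:(4,2)->N->(3,2) | ant1:(1,3)->N->(0,3)
  grid max=1 at (0,0)
Step 2: ant0:(3,2)->N->(2,2) | ant1:(0,3)->W->(0,2)
  grid max=2 at (0,2)
Step 3: ant0:(2,2)->N->(1,2) | ant1:(0,2)->E->(0,3)
  grid max=1 at (0,2)
Step 4: ant0:(1,2)->N->(0,2) | ant1:(0,3)->W->(0,2)
  grid max=4 at (0,2)
Final grid:
  0 0 4 0
  0 0 0 0
  0 0 0 0
  0 0 0 0
  0 0 0 0
Max pheromone 4 at (0,2)

Answer: (0,2)=4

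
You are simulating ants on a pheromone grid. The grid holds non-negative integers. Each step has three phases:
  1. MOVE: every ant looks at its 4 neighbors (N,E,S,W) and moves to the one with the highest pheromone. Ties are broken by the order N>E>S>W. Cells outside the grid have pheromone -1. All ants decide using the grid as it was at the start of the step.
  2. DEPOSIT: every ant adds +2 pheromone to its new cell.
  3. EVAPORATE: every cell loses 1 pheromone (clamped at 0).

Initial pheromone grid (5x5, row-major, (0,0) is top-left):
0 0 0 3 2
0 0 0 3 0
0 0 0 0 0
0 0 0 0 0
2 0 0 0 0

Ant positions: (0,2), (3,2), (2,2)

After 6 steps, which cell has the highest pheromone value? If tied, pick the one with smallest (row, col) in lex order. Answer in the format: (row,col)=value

Step 1: ant0:(0,2)->E->(0,3) | ant1:(3,2)->N->(2,2) | ant2:(2,2)->N->(1,2)
  grid max=4 at (0,3)
Step 2: ant0:(0,3)->S->(1,3) | ant1:(2,2)->N->(1,2) | ant2:(1,2)->E->(1,3)
  grid max=5 at (1,3)
Step 3: ant0:(1,3)->N->(0,3) | ant1:(1,2)->E->(1,3) | ant2:(1,3)->N->(0,3)
  grid max=6 at (0,3)
Step 4: ant0:(0,3)->S->(1,3) | ant1:(1,3)->N->(0,3) | ant2:(0,3)->S->(1,3)
  grid max=9 at (1,3)
Step 5: ant0:(1,3)->N->(0,3) | ant1:(0,3)->S->(1,3) | ant2:(1,3)->N->(0,3)
  grid max=10 at (0,3)
Step 6: ant0:(0,3)->S->(1,3) | ant1:(1,3)->N->(0,3) | ant2:(0,3)->S->(1,3)
  grid max=13 at (1,3)
Final grid:
  0 0 0 11 0
  0 0 0 13 0
  0 0 0 0 0
  0 0 0 0 0
  0 0 0 0 0
Max pheromone 13 at (1,3)

Answer: (1,3)=13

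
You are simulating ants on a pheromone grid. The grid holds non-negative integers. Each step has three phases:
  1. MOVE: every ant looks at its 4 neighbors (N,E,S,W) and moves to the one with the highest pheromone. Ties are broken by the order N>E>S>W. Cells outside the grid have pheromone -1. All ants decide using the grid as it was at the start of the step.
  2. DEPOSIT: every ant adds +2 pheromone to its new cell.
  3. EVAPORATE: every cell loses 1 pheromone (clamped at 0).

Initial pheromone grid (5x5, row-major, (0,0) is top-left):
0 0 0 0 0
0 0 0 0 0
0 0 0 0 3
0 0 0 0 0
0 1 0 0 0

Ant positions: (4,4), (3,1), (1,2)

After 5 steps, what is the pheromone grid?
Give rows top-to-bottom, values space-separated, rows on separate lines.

After step 1: ants at (3,4),(4,1),(0,2)
  0 0 1 0 0
  0 0 0 0 0
  0 0 0 0 2
  0 0 0 0 1
  0 2 0 0 0
After step 2: ants at (2,4),(3,1),(0,3)
  0 0 0 1 0
  0 0 0 0 0
  0 0 0 0 3
  0 1 0 0 0
  0 1 0 0 0
After step 3: ants at (1,4),(4,1),(0,4)
  0 0 0 0 1
  0 0 0 0 1
  0 0 0 0 2
  0 0 0 0 0
  0 2 0 0 0
After step 4: ants at (2,4),(3,1),(1,4)
  0 0 0 0 0
  0 0 0 0 2
  0 0 0 0 3
  0 1 0 0 0
  0 1 0 0 0
After step 5: ants at (1,4),(4,1),(2,4)
  0 0 0 0 0
  0 0 0 0 3
  0 0 0 0 4
  0 0 0 0 0
  0 2 0 0 0

0 0 0 0 0
0 0 0 0 3
0 0 0 0 4
0 0 0 0 0
0 2 0 0 0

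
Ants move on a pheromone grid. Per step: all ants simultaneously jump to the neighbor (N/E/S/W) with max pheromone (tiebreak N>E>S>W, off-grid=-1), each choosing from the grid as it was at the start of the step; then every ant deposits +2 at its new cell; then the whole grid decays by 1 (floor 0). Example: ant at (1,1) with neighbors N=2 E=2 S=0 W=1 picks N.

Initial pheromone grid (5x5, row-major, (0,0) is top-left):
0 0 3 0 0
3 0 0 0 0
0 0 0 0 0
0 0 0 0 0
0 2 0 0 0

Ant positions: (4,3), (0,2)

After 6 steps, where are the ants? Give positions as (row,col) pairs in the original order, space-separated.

Step 1: ant0:(4,3)->N->(3,3) | ant1:(0,2)->E->(0,3)
  grid max=2 at (0,2)
Step 2: ant0:(3,3)->N->(2,3) | ant1:(0,3)->W->(0,2)
  grid max=3 at (0,2)
Step 3: ant0:(2,3)->N->(1,3) | ant1:(0,2)->E->(0,3)
  grid max=2 at (0,2)
Step 4: ant0:(1,3)->N->(0,3) | ant1:(0,3)->W->(0,2)
  grid max=3 at (0,2)
Step 5: ant0:(0,3)->W->(0,2) | ant1:(0,2)->E->(0,3)
  grid max=4 at (0,2)
Step 6: ant0:(0,2)->E->(0,3) | ant1:(0,3)->W->(0,2)
  grid max=5 at (0,2)

(0,3) (0,2)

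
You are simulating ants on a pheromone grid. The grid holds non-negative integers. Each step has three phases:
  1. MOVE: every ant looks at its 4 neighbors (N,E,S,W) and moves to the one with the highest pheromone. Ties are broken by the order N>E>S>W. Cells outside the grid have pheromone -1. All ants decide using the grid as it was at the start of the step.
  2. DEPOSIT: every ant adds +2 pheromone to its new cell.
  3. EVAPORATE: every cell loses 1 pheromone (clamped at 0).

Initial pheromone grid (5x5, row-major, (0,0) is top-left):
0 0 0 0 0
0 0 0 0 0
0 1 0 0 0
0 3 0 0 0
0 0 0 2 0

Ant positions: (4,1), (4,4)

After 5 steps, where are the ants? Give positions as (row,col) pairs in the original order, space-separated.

Step 1: ant0:(4,1)->N->(3,1) | ant1:(4,4)->W->(4,3)
  grid max=4 at (3,1)
Step 2: ant0:(3,1)->N->(2,1) | ant1:(4,3)->N->(3,3)
  grid max=3 at (3,1)
Step 3: ant0:(2,1)->S->(3,1) | ant1:(3,3)->S->(4,3)
  grid max=4 at (3,1)
Step 4: ant0:(3,1)->N->(2,1) | ant1:(4,3)->N->(3,3)
  grid max=3 at (3,1)
Step 5: ant0:(2,1)->S->(3,1) | ant1:(3,3)->S->(4,3)
  grid max=4 at (3,1)

(3,1) (4,3)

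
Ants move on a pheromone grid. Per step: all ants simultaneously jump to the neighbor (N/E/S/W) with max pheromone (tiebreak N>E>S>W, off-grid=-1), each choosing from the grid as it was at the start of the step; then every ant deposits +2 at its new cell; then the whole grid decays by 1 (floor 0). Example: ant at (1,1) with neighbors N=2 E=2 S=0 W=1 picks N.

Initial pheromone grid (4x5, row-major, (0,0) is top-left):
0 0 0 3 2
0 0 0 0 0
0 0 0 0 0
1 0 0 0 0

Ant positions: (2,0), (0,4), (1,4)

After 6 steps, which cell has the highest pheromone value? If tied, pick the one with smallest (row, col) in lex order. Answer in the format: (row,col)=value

Step 1: ant0:(2,0)->S->(3,0) | ant1:(0,4)->W->(0,3) | ant2:(1,4)->N->(0,4)
  grid max=4 at (0,3)
Step 2: ant0:(3,0)->N->(2,0) | ant1:(0,3)->E->(0,4) | ant2:(0,4)->W->(0,3)
  grid max=5 at (0,3)
Step 3: ant0:(2,0)->S->(3,0) | ant1:(0,4)->W->(0,3) | ant2:(0,3)->E->(0,4)
  grid max=6 at (0,3)
Step 4: ant0:(3,0)->N->(2,0) | ant1:(0,3)->E->(0,4) | ant2:(0,4)->W->(0,3)
  grid max=7 at (0,3)
Step 5: ant0:(2,0)->S->(3,0) | ant1:(0,4)->W->(0,3) | ant2:(0,3)->E->(0,4)
  grid max=8 at (0,3)
Step 6: ant0:(3,0)->N->(2,0) | ant1:(0,3)->E->(0,4) | ant2:(0,4)->W->(0,3)
  grid max=9 at (0,3)
Final grid:
  0 0 0 9 8
  0 0 0 0 0
  1 0 0 0 0
  1 0 0 0 0
Max pheromone 9 at (0,3)

Answer: (0,3)=9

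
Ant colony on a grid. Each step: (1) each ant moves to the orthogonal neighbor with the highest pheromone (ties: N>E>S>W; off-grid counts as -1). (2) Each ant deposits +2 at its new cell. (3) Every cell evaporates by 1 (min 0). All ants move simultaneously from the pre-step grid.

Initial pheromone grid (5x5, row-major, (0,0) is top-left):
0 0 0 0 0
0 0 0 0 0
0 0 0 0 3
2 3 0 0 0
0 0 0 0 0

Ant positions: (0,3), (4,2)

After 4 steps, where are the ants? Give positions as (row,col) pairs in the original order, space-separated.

Step 1: ant0:(0,3)->E->(0,4) | ant1:(4,2)->N->(3,2)
  grid max=2 at (2,4)
Step 2: ant0:(0,4)->S->(1,4) | ant1:(3,2)->W->(3,1)
  grid max=3 at (3,1)
Step 3: ant0:(1,4)->S->(2,4) | ant1:(3,1)->N->(2,1)
  grid max=2 at (2,4)
Step 4: ant0:(2,4)->N->(1,4) | ant1:(2,1)->S->(3,1)
  grid max=3 at (3,1)

(1,4) (3,1)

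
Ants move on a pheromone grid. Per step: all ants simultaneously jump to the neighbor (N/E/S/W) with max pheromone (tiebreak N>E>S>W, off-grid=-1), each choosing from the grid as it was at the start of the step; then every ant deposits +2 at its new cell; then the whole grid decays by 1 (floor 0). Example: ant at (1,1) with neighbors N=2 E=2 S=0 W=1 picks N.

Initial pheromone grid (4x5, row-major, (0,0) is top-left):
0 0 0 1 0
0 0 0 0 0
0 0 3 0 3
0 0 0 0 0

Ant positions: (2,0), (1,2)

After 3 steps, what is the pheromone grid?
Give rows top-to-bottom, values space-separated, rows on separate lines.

After step 1: ants at (1,0),(2,2)
  0 0 0 0 0
  1 0 0 0 0
  0 0 4 0 2
  0 0 0 0 0
After step 2: ants at (0,0),(1,2)
  1 0 0 0 0
  0 0 1 0 0
  0 0 3 0 1
  0 0 0 0 0
After step 3: ants at (0,1),(2,2)
  0 1 0 0 0
  0 0 0 0 0
  0 0 4 0 0
  0 0 0 0 0

0 1 0 0 0
0 0 0 0 0
0 0 4 0 0
0 0 0 0 0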